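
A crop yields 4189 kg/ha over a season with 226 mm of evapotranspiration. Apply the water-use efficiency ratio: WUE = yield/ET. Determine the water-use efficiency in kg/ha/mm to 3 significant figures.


WUE = 4189 / 226 = 18.5 kg/ha/mm
Therefore the water-use efficiency = 18.5 kg/ha/mm.


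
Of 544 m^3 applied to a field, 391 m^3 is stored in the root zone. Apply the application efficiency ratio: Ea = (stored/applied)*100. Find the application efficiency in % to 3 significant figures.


Ea = (391/544)*100 = 71.9 %
Therefore the application efficiency = 71.9 %.


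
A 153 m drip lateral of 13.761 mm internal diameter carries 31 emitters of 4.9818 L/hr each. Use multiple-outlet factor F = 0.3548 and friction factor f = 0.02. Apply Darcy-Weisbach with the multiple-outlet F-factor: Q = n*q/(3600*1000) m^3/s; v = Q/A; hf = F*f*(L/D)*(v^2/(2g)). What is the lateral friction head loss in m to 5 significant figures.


Q = 31*4.9818/(3600*1000) = 4.289883e-05 m^3/s
A = pi*(13.761e-3/2)^2 = 1.487270e-04 m^2, so v = Q/A = 0.2884401 m/s
hf = 0.3548*0.02*(153/0.013761)*(0.2884401^2/(2*9.81)) = 0.33455 m
Therefore the lateral friction head loss = 0.33455 m.


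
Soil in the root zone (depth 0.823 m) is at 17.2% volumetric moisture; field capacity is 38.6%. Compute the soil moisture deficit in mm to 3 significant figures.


Approach: apply the soil moisture deficit relation, SMD = (FC - theta)/100 * depth * 1000.
SMD = (38.6 - 17.2)/100 * 0.823 * 1000 = 176 mm
Therefore the soil moisture deficit = 176 mm.


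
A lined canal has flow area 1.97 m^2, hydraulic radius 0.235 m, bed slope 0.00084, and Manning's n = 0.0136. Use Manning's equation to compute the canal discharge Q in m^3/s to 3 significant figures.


Approach: apply Manning's equation, Q = (1/n)*A*R^(2/3)*S^(1/2).
Q = (1/0.0136) * 1.97 * 0.235^(2/3) * 0.00084^(1/2) = 1.60 m^3/s
Therefore the canal discharge Q = 1.60 m^3/s.


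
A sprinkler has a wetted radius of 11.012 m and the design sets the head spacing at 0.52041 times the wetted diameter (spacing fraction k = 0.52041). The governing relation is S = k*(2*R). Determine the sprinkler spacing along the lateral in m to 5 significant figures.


S = 0.52041 * (2 * 11.012) = 11.462 m
Therefore the sprinkler spacing along the lateral = 11.462 m.


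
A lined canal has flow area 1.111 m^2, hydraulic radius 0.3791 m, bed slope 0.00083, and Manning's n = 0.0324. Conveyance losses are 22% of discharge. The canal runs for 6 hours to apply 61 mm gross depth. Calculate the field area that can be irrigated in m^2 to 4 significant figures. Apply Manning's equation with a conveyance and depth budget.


Approach: apply Manning's equation with a conveyance and depth budget, Q = (1/n)*A*R^(2/3)*S^(1/2); Q_field = Q*(1-loss); Area = Q_field*t/(d/1000).
Step 1 — canal discharge (Manning's equation):
  Q = (1/0.0324) * 1.111 * 0.3791^(2/3) * 0.00083^(1/2) = 0.517461 m^3/s
Step 2 — delivered flow: Q_field = 0.517461*(1 - 22/100) = 0.403619 m^3/s
Step 3 — volume delivered: V = 0.403619 * 6*3600 = 8718.18 m^3
Step 4 — area served: A = V / (depth/1000) = 8718.18 / 0.061 = 142900 m^2
Therefore the field area that can be irrigated = 142900 m^2.


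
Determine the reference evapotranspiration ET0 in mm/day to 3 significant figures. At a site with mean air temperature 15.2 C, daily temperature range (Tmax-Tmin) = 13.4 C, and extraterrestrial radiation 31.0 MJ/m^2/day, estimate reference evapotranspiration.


Approach: apply the Hargreaves-Samani method, ET0 = 0.0023*(Tmean+17.8)*sqrt(Tmax-Tmin)*0.408*Ra.
ET0 = 0.0023*(15.2+17.8)*sqrt(13.4)*0.408*31.0 = 3.51 mm/day
Therefore the reference evapotranspiration ET0 = 3.51 mm/day.


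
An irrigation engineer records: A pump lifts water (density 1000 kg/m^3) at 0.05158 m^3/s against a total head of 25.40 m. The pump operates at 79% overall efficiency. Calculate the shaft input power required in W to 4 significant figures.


Approach: apply hydraulic power then efficiency conversion, P = rho*g*Q*H; P_in = P/eta.
Step 1 — hydraulic power (P = rho*g*Q*H):
  P = 1000 * 9.81 * 0.05158 * 25.40 = 12852.4 W
Step 2 — input power: P_in = P/eta = 12852.4 / 0.79 = 16270 W
Therefore the shaft input power required = 16270 W.


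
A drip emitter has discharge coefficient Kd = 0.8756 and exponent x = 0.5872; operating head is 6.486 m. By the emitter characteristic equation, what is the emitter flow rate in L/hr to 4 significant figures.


Approach: apply the emitter characteristic equation, q = Kd * h^x.
q = 0.8756 * 6.486^0.5872 = 2.625 L/hr
Therefore the emitter flow rate = 2.625 L/hr.


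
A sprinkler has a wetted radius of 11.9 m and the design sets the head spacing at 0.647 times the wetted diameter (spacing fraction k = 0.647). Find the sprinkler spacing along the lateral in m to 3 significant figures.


Approach: apply the sprinkler spacing rule (spacing as a fraction of wetted diameter), S = k*(2*R).
S = 0.647 * (2 * 11.9) = 15.4 m
Therefore the sprinkler spacing along the lateral = 15.4 m.


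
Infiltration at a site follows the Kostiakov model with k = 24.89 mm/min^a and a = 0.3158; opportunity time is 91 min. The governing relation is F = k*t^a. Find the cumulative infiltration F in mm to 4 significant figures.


F = 24.89 * 91^0.3158 = 103.4 mm
Therefore the cumulative infiltration F = 103.4 mm.


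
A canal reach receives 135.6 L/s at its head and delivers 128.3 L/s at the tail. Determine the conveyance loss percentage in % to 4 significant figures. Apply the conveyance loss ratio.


Approach: apply the conveyance loss ratio, loss% = ((Q_head - Q_tail)/Q_head)*100.
loss = ((135.6 - 128.3)/135.6)*100 = 5.383 %
Therefore the conveyance loss percentage = 5.383 %.


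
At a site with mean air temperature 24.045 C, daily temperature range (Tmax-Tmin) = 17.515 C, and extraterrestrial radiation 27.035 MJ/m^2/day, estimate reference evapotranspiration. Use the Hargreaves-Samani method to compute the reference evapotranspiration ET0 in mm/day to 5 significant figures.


Approach: apply the Hargreaves-Samani method, ET0 = 0.0023*(Tmean+17.8)*sqrt(Tmax-Tmin)*0.408*Ra.
ET0 = 0.0023*(24.045+17.8)*sqrt(17.515)*0.408*27.035 = 4.4429 mm/day
Therefore the reference evapotranspiration ET0 = 4.4429 mm/day.


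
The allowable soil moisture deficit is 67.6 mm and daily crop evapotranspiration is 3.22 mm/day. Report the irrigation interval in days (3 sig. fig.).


Approach: apply the irrigation interval relation, interval = SMD / ETc.
interval = 67.6 / 3.22 = 21.0 days
Therefore the irrigation interval = 21.0 days.


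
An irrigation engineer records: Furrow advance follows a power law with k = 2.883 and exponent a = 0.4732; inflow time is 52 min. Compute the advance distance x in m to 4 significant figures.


Approach: apply the power-law advance function, x = k*t^a.
x = 2.883 * 52^0.4732 = 18.70 m
Therefore the advance distance x = 18.70 m.


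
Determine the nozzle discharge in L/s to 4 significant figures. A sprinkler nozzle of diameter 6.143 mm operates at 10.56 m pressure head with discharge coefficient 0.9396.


Approach: apply the orifice equation, Q = Cd*A*sqrt(2*g*h), A = pi*(d/2)^2.
A = pi*(6.143e-3/2)^2 = 2.96381e-05 m^2
Q = 0.9396 * 2.96381e-05 * sqrt(2*9.81*10.56) * 1000 = 0.4008 L/s
Therefore the nozzle discharge = 0.4008 L/s.


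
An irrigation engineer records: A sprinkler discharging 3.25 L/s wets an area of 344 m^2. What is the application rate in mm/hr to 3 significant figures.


Approach: apply the application rate relation, rate = (Q/A)*3600.
rate = (3.25 / 344) * 3600 = 34.0 mm/hr
Therefore the application rate = 34.0 mm/hr.


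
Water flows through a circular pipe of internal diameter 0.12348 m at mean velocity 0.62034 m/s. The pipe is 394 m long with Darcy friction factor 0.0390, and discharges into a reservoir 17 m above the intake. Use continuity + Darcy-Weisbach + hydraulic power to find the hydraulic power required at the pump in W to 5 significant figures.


Approach: apply continuity + Darcy-Weisbach + hydraulic power, Q = A*v; hf = f*(L/D)*(v^2/(2g)); H = static + hf; P = rho*g*Q*H.
Step 1 — flow rate (continuity, Q = A*v):
  A = pi*(0.12348/2)^2 = 0.01197521 m^2
  Q = 0.01197521 * 0.62034 = 0.007428702 m^3/s
Step 2 — friction head loss (Darcy-Weisbach):
  hf = 0.0390 * (394/0.12348) * (0.62034^2 / (2*9.81))
  hf = 2.440758 m
Step 3 — total head: H = 17 + 2.440758 = 19.44076 m
Step 4 — hydraulic power (P = rho*g*Q*H):
  P = 1000 * 9.81 * 0.007428702 * 19.44076 = 1416.8 W
Therefore the hydraulic power required at the pump = 1416.8 W.


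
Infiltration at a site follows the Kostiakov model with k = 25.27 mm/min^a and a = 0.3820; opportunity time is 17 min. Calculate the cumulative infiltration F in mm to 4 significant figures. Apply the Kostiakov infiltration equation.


Approach: apply the Kostiakov infiltration equation, F = k*t^a.
F = 25.27 * 17^0.3820 = 74.58 mm
Therefore the cumulative infiltration F = 74.58 mm.


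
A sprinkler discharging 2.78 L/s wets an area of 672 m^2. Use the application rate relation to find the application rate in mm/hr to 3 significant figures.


Approach: apply the application rate relation, rate = (Q/A)*3600.
rate = (2.78 / 672) * 3600 = 14.9 mm/hr
Therefore the application rate = 14.9 mm/hr.


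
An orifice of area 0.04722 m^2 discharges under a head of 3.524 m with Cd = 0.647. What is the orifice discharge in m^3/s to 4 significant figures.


Approach: apply the orifice equation, Q = Cd*A*sqrt(2*g*h).
Q = 0.647 * 0.04722 * sqrt(2*9.81*3.524) = 0.2540 m^3/s
Therefore the orifice discharge = 0.2540 m^3/s.


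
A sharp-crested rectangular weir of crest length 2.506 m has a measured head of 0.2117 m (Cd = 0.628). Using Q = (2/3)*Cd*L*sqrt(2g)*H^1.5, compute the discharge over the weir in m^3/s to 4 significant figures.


Q = (2/3)*0.628*2.506*sqrt(2*9.81)*0.2117^1.5 = 0.4527 m^3/s
Therefore the discharge over the weir = 0.4527 m^3/s.


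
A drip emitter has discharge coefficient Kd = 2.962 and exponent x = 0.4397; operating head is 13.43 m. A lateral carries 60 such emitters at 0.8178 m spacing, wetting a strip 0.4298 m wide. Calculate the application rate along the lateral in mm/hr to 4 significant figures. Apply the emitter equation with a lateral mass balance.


Approach: apply the emitter equation with a lateral mass balance, q = Kd*h^x; Q = n*q; rate = Q/(n*spacing*width).
Step 1 — single emitter flow (q = Kd*h^x):
  q = 2.962 * 13.43^0.4397 = 9.28111 L/hr
Step 2 — total lateral flow: Q = 60 * 9.28111 = 556.867 L/hr
Step 3 — wetted area: A = 60 * 0.8178 * 0.4298 = 21.0894 m^2
Step 4 — application rate: Q/A = 556.867/21.0894 = 26.41 mm/hr
Therefore the application rate along the lateral = 26.41 mm/hr.


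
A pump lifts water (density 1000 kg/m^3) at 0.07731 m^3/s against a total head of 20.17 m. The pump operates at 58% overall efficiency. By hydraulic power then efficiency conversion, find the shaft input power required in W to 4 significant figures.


Approach: apply hydraulic power then efficiency conversion, P = rho*g*Q*H; P_in = P/eta.
Step 1 — hydraulic power (P = rho*g*Q*H):
  P = 1000 * 9.81 * 0.07731 * 20.17 = 15297.2 W
Step 2 — input power: P_in = P/eta = 15297.2 / 0.58 = 26370 W
Therefore the shaft input power required = 26370 W.


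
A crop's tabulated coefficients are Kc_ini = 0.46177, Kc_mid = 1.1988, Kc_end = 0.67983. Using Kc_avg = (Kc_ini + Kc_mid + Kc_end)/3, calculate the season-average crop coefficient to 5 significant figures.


Kc_avg = (0.46177 + 1.1988 + 0.67983)/3 = 0.78013
Therefore the season-average crop coefficient = 0.78013.


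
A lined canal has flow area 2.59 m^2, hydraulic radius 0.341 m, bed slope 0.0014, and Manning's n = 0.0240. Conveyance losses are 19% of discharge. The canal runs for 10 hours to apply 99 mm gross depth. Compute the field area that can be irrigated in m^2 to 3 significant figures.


Approach: apply Manning's equation with a conveyance and depth budget, Q = (1/n)*A*R^(2/3)*S^(1/2); Q_field = Q*(1-loss); Area = Q_field*t/(d/1000).
Step 1 — canal discharge (Manning's equation):
  Q = (1/0.0240) * 2.59 * 0.341^(2/3) * 0.0014^(1/2) = 1.9709 m^3/s
Step 2 — delivered flow: Q_field = 1.9709*(1 - 19/100) = 1.5964 m^3/s
Step 3 — volume delivered: V = 1.5964 * 10*3600 = 57470 m^3
Step 4 — area served: A = V / (depth/1000) = 57470 / 0.099 = 581000 m^2
Therefore the field area that can be irrigated = 581000 m^2.


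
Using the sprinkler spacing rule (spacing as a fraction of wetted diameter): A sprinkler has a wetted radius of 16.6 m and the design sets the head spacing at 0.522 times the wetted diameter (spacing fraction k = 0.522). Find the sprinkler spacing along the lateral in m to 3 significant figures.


Approach: apply the sprinkler spacing rule (spacing as a fraction of wetted diameter), S = k*(2*R).
S = 0.522 * (2 * 16.6) = 17.3 m
Therefore the sprinkler spacing along the lateral = 17.3 m.


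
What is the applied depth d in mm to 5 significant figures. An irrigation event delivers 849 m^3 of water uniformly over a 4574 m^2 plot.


Approach: apply depth from volume over area, d = (V/A)*1000.
d = (849 / 4574) * 1000 = 185.61 mm
Therefore the applied depth d = 185.61 mm.


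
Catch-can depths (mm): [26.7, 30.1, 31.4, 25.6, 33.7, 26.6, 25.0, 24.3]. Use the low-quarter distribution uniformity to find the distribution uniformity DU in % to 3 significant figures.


Approach: apply the low-quarter distribution uniformity, DU = (mean of lowest quarter of readings / overall mean)*100.
sorted lowest 2 of 8: [24.3, 25.0] -> mean = 24.650 mm
overall mean = 27.925 mm
DU = (24.650/27.925)*100 = 88.3 %
Therefore the distribution uniformity DU = 88.3 %.


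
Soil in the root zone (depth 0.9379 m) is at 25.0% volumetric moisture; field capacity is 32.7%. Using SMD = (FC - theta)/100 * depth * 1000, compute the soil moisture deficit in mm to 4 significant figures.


SMD = (32.7 - 25.0)/100 * 0.9379 * 1000 = 72.22 mm
Therefore the soil moisture deficit = 72.22 mm.


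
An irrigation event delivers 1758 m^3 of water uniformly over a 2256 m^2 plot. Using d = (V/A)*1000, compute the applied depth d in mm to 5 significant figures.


d = (1758 / 2256) * 1000 = 779.26 mm
Therefore the applied depth d = 779.26 mm.


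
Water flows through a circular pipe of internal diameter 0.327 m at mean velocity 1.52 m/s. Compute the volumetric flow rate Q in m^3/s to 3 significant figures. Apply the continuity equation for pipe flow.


Approach: apply the continuity equation for pipe flow, Q = A * v with A = pi*(D/2)^2.
A = pi*(0.327/2)^2 = 0.083982 m^2
Q = 0.083982 * 1.52 = 0.128 m^3/s
Therefore the volumetric flow rate Q = 0.128 m^3/s.


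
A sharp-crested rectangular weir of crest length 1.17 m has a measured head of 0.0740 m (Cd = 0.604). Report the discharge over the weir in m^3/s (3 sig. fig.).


Approach: apply the rectangular weir equation, Q = (2/3)*Cd*L*sqrt(2g)*H^1.5.
Q = (2/3)*0.604*1.17*sqrt(2*9.81)*0.0740^1.5 = 0.0420 m^3/s
Therefore the discharge over the weir = 0.0420 m^3/s.


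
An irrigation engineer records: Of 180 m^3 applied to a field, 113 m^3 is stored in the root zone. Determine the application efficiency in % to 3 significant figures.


Approach: apply the application efficiency ratio, Ea = (stored/applied)*100.
Ea = (113/180)*100 = 62.8 %
Therefore the application efficiency = 62.8 %.


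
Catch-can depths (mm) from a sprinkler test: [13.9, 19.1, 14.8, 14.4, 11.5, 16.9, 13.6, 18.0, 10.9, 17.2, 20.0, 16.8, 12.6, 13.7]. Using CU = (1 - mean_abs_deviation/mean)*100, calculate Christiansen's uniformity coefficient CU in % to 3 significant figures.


mean = 15.243 mm
mean |d_i - mean| = 2.3633 mm
CU = (1 - 2.3633/15.243)*100 = 84.5 %
Therefore Christiansen's uniformity coefficient CU = 84.5 %.


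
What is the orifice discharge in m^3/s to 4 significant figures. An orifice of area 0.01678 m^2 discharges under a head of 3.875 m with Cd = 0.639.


Approach: apply the orifice equation, Q = Cd*A*sqrt(2*g*h).
Q = 0.639 * 0.01678 * sqrt(2*9.81*3.875) = 0.09349 m^3/s
Therefore the orifice discharge = 0.09349 m^3/s.


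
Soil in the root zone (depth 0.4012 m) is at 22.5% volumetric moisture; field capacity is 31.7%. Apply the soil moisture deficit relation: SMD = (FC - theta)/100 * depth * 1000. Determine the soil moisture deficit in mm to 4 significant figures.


SMD = (31.7 - 22.5)/100 * 0.4012 * 1000 = 36.91 mm
Therefore the soil moisture deficit = 36.91 mm.


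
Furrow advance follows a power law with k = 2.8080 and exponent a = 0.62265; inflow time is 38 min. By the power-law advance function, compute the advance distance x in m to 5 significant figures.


Approach: apply the power-law advance function, x = k*t^a.
x = 2.8080 * 38^0.62265 = 27.043 m
Therefore the advance distance x = 27.043 m.


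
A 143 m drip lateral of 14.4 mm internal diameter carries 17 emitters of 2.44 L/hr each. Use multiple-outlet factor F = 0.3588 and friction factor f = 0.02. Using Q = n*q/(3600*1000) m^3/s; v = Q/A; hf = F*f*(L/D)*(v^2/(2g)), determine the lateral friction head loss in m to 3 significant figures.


Q = 17*2.44/(3600*1000) = 1.1522e-05 m^3/s
A = pi*(14.4e-3/2)^2 = 1.6286e-04 m^2, so v = Q/A = 0.070749 m/s
hf = 0.3588*0.02*(143/0.0144)*(0.070749^2/(2*9.81)) = 0.0182 m
Therefore the lateral friction head loss = 0.0182 m.


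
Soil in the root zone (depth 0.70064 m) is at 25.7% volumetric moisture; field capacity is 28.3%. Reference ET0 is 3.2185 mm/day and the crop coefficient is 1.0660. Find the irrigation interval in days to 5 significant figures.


Approach: apply soil-water budget scheduling, SMD = (FC-theta)/100*depth*1000; ETc = ET0*Kc; interval = SMD/ETc.
Step 1 — soil moisture deficit:
  SMD = (28.3 - 25.7)/100 * 0.70064 * 1000 = 18.21664 mm
Step 2 — daily crop ET (ETc = ET0*Kc):
  ETc = 3.2185 * 1.0660 = 3.430921 mm/day
Step 3 — irrigation interval (SMD/ETc):
  interval = 18.21664 / 3.430921 = 5.3095 days
Therefore the irrigation interval = 5.3095 days.


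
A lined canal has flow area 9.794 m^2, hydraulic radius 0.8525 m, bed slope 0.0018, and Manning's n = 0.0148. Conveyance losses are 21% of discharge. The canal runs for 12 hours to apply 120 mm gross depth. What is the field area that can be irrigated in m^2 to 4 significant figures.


Approach: apply Manning's equation with a conveyance and depth budget, Q = (1/n)*A*R^(2/3)*S^(1/2); Q_field = Q*(1-loss); Area = Q_field*t/(d/1000).
Step 1 — canal discharge (Manning's equation):
  Q = (1/0.0148) * 9.794 * 0.8525^(2/3) * 0.0018^(1/2) = 25.2424 m^3/s
Step 2 — delivered flow: Q_field = 25.2424*(1 - 21/100) = 19.9415 m^3/s
Step 3 — volume delivered: V = 19.9415 * 12*3600 = 861473 m^3
Step 4 — area served: A = V / (depth/1000) = 861473 / 0.12 = 7179000 m^2
Therefore the field area that can be irrigated = 7179000 m^2.


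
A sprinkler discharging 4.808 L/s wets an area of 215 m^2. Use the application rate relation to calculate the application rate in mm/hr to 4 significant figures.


Approach: apply the application rate relation, rate = (Q/A)*3600.
rate = (4.808 / 215) * 3600 = 80.51 mm/hr
Therefore the application rate = 80.51 mm/hr.


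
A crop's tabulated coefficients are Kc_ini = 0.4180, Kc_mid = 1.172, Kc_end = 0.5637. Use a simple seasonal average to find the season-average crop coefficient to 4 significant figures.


Approach: apply a simple seasonal average, Kc_avg = (Kc_ini + Kc_mid + Kc_end)/3.
Kc_avg = (0.4180 + 1.172 + 0.5637)/3 = 0.7179
Therefore the season-average crop coefficient = 0.7179.


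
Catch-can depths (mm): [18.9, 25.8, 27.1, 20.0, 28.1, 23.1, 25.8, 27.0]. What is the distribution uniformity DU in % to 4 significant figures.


Approach: apply the low-quarter distribution uniformity, DU = (mean of lowest quarter of readings / overall mean)*100.
sorted lowest 2 of 8: [18.9, 20.0] -> mean = 19.4500 mm
overall mean = 24.4750 mm
DU = (19.4500/24.4750)*100 = 79.47 %
Therefore the distribution uniformity DU = 79.47 %.


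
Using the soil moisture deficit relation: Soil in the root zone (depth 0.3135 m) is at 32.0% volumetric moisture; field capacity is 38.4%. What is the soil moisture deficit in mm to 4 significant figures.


Approach: apply the soil moisture deficit relation, SMD = (FC - theta)/100 * depth * 1000.
SMD = (38.4 - 32.0)/100 * 0.3135 * 1000 = 20.06 mm
Therefore the soil moisture deficit = 20.06 mm.


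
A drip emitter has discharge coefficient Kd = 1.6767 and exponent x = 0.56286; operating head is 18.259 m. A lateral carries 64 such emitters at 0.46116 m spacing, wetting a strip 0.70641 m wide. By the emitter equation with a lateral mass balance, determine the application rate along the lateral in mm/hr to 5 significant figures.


Approach: apply the emitter equation with a lateral mass balance, q = Kd*h^x; Q = n*q; rate = Q/(n*spacing*width).
Step 1 — single emitter flow (q = Kd*h^x):
  q = 1.6767 * 18.259^0.56286 = 8.599839 L/hr
Step 2 — total lateral flow: Q = 64 * 8.599839 = 550.3897 L/hr
Step 3 — wetted area: A = 64 * 0.46116 * 0.70641 = 20.84915 m^2
Step 4 — application rate: Q/A = 550.3897/20.84915 = 26.399 mm/hr
Therefore the application rate along the lateral = 26.399 mm/hr.


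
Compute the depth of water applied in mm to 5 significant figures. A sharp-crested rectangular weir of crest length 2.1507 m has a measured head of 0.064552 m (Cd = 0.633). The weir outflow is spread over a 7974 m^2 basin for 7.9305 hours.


Approach: apply the rectangular weir equation with a volume-to-depth conversion, Q = (2/3)*Cd*L*sqrt(2g)*H^1.5; d = Q*t/A * 1000.
Step 1 — weir discharge:
  Q = (2/3)*0.633*2.1507*sqrt(2*9.81)*0.064552^1.5 = 0.06593353 m^3/s
Step 2 — volume: V = 0.06593353 * 7.9305*3600 = 1882.389 m^3
Step 3 — depth: d = V/A * 1000 = 1882.389/7974 * 1000 = 236.07 mm
Therefore the depth of water applied = 236.07 mm.


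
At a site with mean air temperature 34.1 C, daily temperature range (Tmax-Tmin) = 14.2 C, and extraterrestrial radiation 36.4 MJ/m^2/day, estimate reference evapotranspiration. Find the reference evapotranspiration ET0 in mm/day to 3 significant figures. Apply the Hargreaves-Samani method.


Approach: apply the Hargreaves-Samani method, ET0 = 0.0023*(Tmean+17.8)*sqrt(Tmax-Tmin)*0.408*Ra.
ET0 = 0.0023*(34.1+17.8)*sqrt(14.2)*0.408*36.4 = 6.68 mm/day
Therefore the reference evapotranspiration ET0 = 6.68 mm/day.


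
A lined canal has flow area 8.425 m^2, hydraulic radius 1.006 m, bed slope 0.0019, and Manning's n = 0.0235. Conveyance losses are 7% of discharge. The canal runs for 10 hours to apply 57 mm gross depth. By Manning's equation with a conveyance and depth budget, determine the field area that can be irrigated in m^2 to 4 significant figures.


Approach: apply Manning's equation with a conveyance and depth budget, Q = (1/n)*A*R^(2/3)*S^(1/2); Q_field = Q*(1-loss); Area = Q_field*t/(d/1000).
Step 1 — canal discharge (Manning's equation):
  Q = (1/0.0235) * 8.425 * 1.006^(2/3) * 0.0019^(1/2) = 15.6896 m^3/s
Step 2 — delivered flow: Q_field = 15.6896*(1 - 7/100) = 14.5913 m^3/s
Step 3 — volume delivered: V = 14.5913 * 10*3600 = 525287 m^3
Step 4 — area served: A = V / (depth/1000) = 525287 / 0.057 = 9216000 m^2
Therefore the field area that can be irrigated = 9216000 m^2.


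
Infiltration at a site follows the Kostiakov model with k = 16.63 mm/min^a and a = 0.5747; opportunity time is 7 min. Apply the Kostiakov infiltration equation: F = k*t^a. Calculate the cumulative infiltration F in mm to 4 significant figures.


F = 16.63 * 7^0.5747 = 50.88 mm
Therefore the cumulative infiltration F = 50.88 mm.


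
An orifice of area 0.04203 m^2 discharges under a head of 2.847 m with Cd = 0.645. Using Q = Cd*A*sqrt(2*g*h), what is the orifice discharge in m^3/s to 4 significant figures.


Q = 0.645 * 0.04203 * sqrt(2*9.81*2.847) = 0.2026 m^3/s
Therefore the orifice discharge = 0.2026 m^3/s.


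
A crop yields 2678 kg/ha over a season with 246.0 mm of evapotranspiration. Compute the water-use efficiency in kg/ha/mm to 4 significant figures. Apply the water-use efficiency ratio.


Approach: apply the water-use efficiency ratio, WUE = yield/ET.
WUE = 2678 / 246.0 = 10.89 kg/ha/mm
Therefore the water-use efficiency = 10.89 kg/ha/mm.


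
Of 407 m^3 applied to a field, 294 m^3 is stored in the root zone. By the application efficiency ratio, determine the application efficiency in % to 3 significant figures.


Approach: apply the application efficiency ratio, Ea = (stored/applied)*100.
Ea = (294/407)*100 = 72.2 %
Therefore the application efficiency = 72.2 %.


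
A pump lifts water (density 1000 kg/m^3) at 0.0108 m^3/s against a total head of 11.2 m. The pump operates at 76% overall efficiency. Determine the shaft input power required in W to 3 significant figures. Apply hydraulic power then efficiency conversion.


Approach: apply hydraulic power then efficiency conversion, P = rho*g*Q*H; P_in = P/eta.
Step 1 — hydraulic power (P = rho*g*Q*H):
  P = 1000 * 9.81 * 0.0108 * 11.2 = 1186.6 W
Step 2 — input power: P_in = P/eta = 1186.6 / 0.76 = 1560 W
Therefore the shaft input power required = 1560 W.


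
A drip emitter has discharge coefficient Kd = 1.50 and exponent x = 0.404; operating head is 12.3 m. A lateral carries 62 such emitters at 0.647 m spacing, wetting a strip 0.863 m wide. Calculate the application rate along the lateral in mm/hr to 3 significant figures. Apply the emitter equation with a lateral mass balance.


Approach: apply the emitter equation with a lateral mass balance, q = Kd*h^x; Q = n*q; rate = Q/(n*spacing*width).
Step 1 — single emitter flow (q = Kd*h^x):
  q = 1.50 * 12.3^0.404 = 4.1344 L/hr
Step 2 — total lateral flow: Q = 62 * 4.1344 = 256.33 L/hr
Step 3 — wetted area: A = 62 * 0.647 * 0.863 = 34.618 m^2
Step 4 — application rate: Q/A = 256.33/34.618 = 7.40 mm/hr
Therefore the application rate along the lateral = 7.40 mm/hr.


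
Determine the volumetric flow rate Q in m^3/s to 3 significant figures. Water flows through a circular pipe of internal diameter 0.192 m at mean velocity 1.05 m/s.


Approach: apply the continuity equation for pipe flow, Q = A * v with A = pi*(D/2)^2.
A = pi*(0.192/2)^2 = 0.028953 m^2
Q = 0.028953 * 1.05 = 0.0304 m^3/s
Therefore the volumetric flow rate Q = 0.0304 m^3/s.


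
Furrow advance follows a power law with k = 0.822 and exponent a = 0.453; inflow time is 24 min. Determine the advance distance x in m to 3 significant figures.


Approach: apply the power-law advance function, x = k*t^a.
x = 0.822 * 24^0.453 = 3.47 m
Therefore the advance distance x = 3.47 m.


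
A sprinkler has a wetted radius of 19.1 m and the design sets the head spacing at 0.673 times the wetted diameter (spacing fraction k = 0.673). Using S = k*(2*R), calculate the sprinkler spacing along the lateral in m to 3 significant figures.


S = 0.673 * (2 * 19.1) = 25.7 m
Therefore the sprinkler spacing along the lateral = 25.7 m.


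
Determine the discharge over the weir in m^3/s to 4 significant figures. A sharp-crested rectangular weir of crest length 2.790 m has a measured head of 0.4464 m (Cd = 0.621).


Approach: apply the rectangular weir equation, Q = (2/3)*Cd*L*sqrt(2g)*H^1.5.
Q = (2/3)*0.621*2.790*sqrt(2*9.81)*0.4464^1.5 = 1.526 m^3/s
Therefore the discharge over the weir = 1.526 m^3/s.


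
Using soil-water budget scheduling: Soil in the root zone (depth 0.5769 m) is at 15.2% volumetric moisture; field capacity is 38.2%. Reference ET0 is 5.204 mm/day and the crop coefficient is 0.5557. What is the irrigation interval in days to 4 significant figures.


Approach: apply soil-water budget scheduling, SMD = (FC-theta)/100*depth*1000; ETc = ET0*Kc; interval = SMD/ETc.
Step 1 — soil moisture deficit:
  SMD = (38.2 - 15.2)/100 * 0.5769 * 1000 = 132.687 mm
Step 2 — daily crop ET (ETc = ET0*Kc):
  ETc = 5.204 * 0.5557 = 2.89186 mm/day
Step 3 — irrigation interval (SMD/ETc):
  interval = 132.687 / 2.89186 = 45.88 days
Therefore the irrigation interval = 45.88 days.


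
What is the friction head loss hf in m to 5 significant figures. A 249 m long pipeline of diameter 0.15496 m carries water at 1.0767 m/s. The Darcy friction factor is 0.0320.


Approach: apply the Darcy-Weisbach equation, hf = f*(L/D)*(v^2/(2g)).
hf = 0.0320 * (249/0.15496) * (1.0767^2 / (2*9.81))
hf = 3.0382 m
Therefore the friction head loss hf = 3.0382 m.


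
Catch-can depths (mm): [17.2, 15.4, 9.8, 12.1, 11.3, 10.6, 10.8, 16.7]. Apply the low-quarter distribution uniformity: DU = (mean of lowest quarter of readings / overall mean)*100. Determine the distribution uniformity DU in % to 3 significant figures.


sorted lowest 2 of 8: [9.8, 10.6] -> mean = 10.200 mm
overall mean = 12.988 mm
DU = (10.200/12.988)*100 = 78.5 %
Therefore the distribution uniformity DU = 78.5 %.


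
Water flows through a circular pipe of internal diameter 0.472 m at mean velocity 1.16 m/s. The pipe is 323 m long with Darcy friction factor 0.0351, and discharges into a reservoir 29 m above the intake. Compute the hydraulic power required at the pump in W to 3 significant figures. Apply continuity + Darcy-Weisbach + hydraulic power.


Approach: apply continuity + Darcy-Weisbach + hydraulic power, Q = A*v; hf = f*(L/D)*(v^2/(2g)); H = static + hf; P = rho*g*Q*H.
Step 1 — flow rate (continuity, Q = A*v):
  A = pi*(0.472/2)^2 = 0.17497 m^2
  Q = 0.17497 * 1.16 = 0.20297 m^3/s
Step 2 — friction head loss (Darcy-Weisbach):
  hf = 0.0351 * (323/0.472) * (1.16^2 / (2*9.81))
  hf = 1.6473 m
Step 3 — total head: H = 29 + 1.6473 = 30.647 m
Step 4 — hydraulic power (P = rho*g*Q*H):
  P = 1000 * 9.81 * 0.20297 * 30.647 = 61000 W
Therefore the hydraulic power required at the pump = 61000 W.


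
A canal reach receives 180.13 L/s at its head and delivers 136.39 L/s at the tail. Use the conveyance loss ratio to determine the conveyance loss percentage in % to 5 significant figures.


Approach: apply the conveyance loss ratio, loss% = ((Q_head - Q_tail)/Q_head)*100.
loss = ((180.13 - 136.39)/180.13)*100 = 24.282 %
Therefore the conveyance loss percentage = 24.282 %.


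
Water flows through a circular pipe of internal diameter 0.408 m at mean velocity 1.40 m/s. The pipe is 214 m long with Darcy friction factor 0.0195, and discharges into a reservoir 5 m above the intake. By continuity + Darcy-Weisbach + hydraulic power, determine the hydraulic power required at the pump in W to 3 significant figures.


Approach: apply continuity + Darcy-Weisbach + hydraulic power, Q = A*v; hf = f*(L/D)*(v^2/(2g)); H = static + hf; P = rho*g*Q*H.
Step 1 — flow rate (continuity, Q = A*v):
  A = pi*(0.408/2)^2 = 0.13074 m^2
  Q = 0.13074 * 1.40 = 0.18304 m^3/s
Step 2 — friction head loss (Darcy-Weisbach):
  hf = 0.0195 * (214/0.408) * (1.40^2 / (2*9.81))
  hf = 1.0218 m
Step 3 — total head: H = 5 + 1.0218 = 6.0218 m
Step 4 — hydraulic power (P = rho*g*Q*H):
  P = 1000 * 9.81 * 0.18304 * 6.0218 = 10800 W
Therefore the hydraulic power required at the pump = 10800 W.


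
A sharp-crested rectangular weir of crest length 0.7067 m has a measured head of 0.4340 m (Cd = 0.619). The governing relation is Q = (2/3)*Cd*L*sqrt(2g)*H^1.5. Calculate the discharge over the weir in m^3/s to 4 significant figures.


Q = (2/3)*0.619*0.7067*sqrt(2*9.81)*0.4340^1.5 = 0.3693 m^3/s
Therefore the discharge over the weir = 0.3693 m^3/s.


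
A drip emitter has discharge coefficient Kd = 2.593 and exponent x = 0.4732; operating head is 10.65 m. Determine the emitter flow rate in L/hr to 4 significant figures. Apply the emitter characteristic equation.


Approach: apply the emitter characteristic equation, q = Kd * h^x.
q = 2.593 * 10.65^0.4732 = 7.942 L/hr
Therefore the emitter flow rate = 7.942 L/hr.


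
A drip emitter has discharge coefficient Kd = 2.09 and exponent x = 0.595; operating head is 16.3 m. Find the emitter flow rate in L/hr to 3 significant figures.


Approach: apply the emitter characteristic equation, q = Kd * h^x.
q = 2.09 * 16.3^0.595 = 11.0 L/hr
Therefore the emitter flow rate = 11.0 L/hr.


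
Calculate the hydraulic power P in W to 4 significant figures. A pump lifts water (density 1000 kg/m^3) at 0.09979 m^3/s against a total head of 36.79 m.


Approach: apply the hydraulic power relation, P = rho*g*Q*H.
P = 1000 * 9.81 * 0.09979 * 36.79 = 36020 W
Therefore the hydraulic power P = 36020 W.


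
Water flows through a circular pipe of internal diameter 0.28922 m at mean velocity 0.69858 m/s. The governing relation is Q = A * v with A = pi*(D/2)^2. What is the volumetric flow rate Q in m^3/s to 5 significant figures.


A = pi*(0.28922/2)^2 = 0.06569715 m^2
Q = 0.06569715 * 0.69858 = 0.045895 m^3/s
Therefore the volumetric flow rate Q = 0.045895 m^3/s.


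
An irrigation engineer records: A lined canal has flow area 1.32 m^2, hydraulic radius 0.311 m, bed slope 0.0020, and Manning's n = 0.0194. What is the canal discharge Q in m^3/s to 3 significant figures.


Approach: apply Manning's equation, Q = (1/n)*A*R^(2/3)*S^(1/2).
Q = (1/0.0194) * 1.32 * 0.311^(2/3) * 0.0020^(1/2) = 1.40 m^3/s
Therefore the canal discharge Q = 1.40 m^3/s.


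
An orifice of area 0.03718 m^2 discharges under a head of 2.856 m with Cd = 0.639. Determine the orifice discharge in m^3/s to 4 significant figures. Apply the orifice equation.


Approach: apply the orifice equation, Q = Cd*A*sqrt(2*g*h).
Q = 0.639 * 0.03718 * sqrt(2*9.81*2.856) = 0.1778 m^3/s
Therefore the orifice discharge = 0.1778 m^3/s.


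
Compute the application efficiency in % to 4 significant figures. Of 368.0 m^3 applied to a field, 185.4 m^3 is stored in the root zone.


Approach: apply the application efficiency ratio, Ea = (stored/applied)*100.
Ea = (185.4/368.0)*100 = 50.38 %
Therefore the application efficiency = 50.38 %.


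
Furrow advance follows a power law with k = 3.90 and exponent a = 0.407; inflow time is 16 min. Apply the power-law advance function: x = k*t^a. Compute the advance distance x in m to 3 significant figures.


x = 3.90 * 16^0.407 = 12.1 m
Therefore the advance distance x = 12.1 m.


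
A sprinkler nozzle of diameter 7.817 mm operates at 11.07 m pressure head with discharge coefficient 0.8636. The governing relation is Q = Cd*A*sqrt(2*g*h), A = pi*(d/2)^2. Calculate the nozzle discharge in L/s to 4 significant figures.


A = pi*(7.817e-3/2)^2 = 4.79921e-05 m^2
Q = 0.8636 * 4.79921e-05 * sqrt(2*9.81*11.07) * 1000 = 0.6108 L/s
Therefore the nozzle discharge = 0.6108 L/s.


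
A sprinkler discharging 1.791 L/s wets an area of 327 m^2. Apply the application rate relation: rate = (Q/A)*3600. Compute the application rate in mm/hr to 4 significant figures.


rate = (1.791 / 327) * 3600 = 19.72 mm/hr
Therefore the application rate = 19.72 mm/hr.


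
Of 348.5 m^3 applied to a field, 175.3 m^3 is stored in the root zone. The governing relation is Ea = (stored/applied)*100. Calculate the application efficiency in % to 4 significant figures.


Ea = (175.3/348.5)*100 = 50.30 %
Therefore the application efficiency = 50.30 %.


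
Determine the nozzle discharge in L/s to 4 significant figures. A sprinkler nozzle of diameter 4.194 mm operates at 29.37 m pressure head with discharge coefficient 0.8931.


Approach: apply the orifice equation, Q = Cd*A*sqrt(2*g*h), A = pi*(d/2)^2.
A = pi*(4.194e-3/2)^2 = 1.38149e-05 m^2
Q = 0.8931 * 1.38149e-05 * sqrt(2*9.81*29.37) * 1000 = 0.2962 L/s
Therefore the nozzle discharge = 0.2962 L/s.


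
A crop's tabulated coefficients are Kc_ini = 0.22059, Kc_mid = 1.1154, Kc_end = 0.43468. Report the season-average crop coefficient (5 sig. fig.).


Approach: apply a simple seasonal average, Kc_avg = (Kc_ini + Kc_mid + Kc_end)/3.
Kc_avg = (0.22059 + 1.1154 + 0.43468)/3 = 0.59022
Therefore the season-average crop coefficient = 0.59022.


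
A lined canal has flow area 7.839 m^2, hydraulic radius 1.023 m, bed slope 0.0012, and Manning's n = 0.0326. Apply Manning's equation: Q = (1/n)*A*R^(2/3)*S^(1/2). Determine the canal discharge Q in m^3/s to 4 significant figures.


Q = (1/0.0326) * 7.839 * 1.023^(2/3) * 0.0012^(1/2) = 8.457 m^3/s
Therefore the canal discharge Q = 8.457 m^3/s.


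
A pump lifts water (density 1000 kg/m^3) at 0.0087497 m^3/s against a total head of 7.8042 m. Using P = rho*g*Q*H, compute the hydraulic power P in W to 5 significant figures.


P = 1000 * 9.81 * 0.0087497 * 7.8042 = 669.87 W
Therefore the hydraulic power P = 669.87 W.


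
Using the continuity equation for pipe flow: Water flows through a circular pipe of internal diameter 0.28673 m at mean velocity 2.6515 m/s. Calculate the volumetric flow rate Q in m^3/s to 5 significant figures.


Approach: apply the continuity equation for pipe flow, Q = A * v with A = pi*(D/2)^2.
A = pi*(0.28673/2)^2 = 0.06457080 m^2
Q = 0.06457080 * 2.6515 = 0.17121 m^3/s
Therefore the volumetric flow rate Q = 0.17121 m^3/s.


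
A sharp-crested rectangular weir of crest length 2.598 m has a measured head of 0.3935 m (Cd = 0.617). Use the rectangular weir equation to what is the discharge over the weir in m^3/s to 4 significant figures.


Approach: apply the rectangular weir equation, Q = (2/3)*Cd*L*sqrt(2g)*H^1.5.
Q = (2/3)*0.617*2.598*sqrt(2*9.81)*0.3935^1.5 = 1.168 m^3/s
Therefore the discharge over the weir = 1.168 m^3/s.


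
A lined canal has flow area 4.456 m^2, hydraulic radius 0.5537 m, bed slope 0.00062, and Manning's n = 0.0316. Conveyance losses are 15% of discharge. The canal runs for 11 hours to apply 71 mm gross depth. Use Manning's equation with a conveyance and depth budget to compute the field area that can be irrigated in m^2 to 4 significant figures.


Approach: apply Manning's equation with a conveyance and depth budget, Q = (1/n)*A*R^(2/3)*S^(1/2); Q_field = Q*(1-loss); Area = Q_field*t/(d/1000).
Step 1 — canal discharge (Manning's equation):
  Q = (1/0.0316) * 4.456 * 0.5537^(2/3) * 0.00062^(1/2) = 2.36757 m^3/s
Step 2 — delivered flow: Q_field = 2.36757*(1 - 15/100) = 2.01244 m^3/s
Step 3 — volume delivered: V = 2.01244 * 11*3600 = 79692.6 m^3
Step 4 — area served: A = V / (depth/1000) = 79692.6 / 0.071 = 1122000 m^2
Therefore the field area that can be irrigated = 1122000 m^2.


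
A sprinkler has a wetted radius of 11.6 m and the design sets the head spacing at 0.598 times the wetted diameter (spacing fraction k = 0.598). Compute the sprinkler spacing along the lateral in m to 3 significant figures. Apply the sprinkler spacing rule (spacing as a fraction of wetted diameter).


Approach: apply the sprinkler spacing rule (spacing as a fraction of wetted diameter), S = k*(2*R).
S = 0.598 * (2 * 11.6) = 13.9 m
Therefore the sprinkler spacing along the lateral = 13.9 m.


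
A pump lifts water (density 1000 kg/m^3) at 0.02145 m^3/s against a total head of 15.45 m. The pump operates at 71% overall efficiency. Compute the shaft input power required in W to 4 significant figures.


Approach: apply hydraulic power then efficiency conversion, P = rho*g*Q*H; P_in = P/eta.
Step 1 — hydraulic power (P = rho*g*Q*H):
  P = 1000 * 9.81 * 0.02145 * 15.45 = 3251.06 W
Step 2 — input power: P_in = P/eta = 3251.06 / 0.71 = 4579 W
Therefore the shaft input power required = 4579 W.


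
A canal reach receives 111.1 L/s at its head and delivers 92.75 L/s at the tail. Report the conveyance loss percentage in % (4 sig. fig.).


Approach: apply the conveyance loss ratio, loss% = ((Q_head - Q_tail)/Q_head)*100.
loss = ((111.1 - 92.75)/111.1)*100 = 16.52 %
Therefore the conveyance loss percentage = 16.52 %.


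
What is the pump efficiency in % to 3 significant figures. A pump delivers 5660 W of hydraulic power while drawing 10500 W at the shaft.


Approach: apply the efficiency ratio, eta = (P_out/P_in)*100.
eta = (5660 / 10500) * 100 = 53.9 %
Therefore the pump efficiency = 53.9 %.


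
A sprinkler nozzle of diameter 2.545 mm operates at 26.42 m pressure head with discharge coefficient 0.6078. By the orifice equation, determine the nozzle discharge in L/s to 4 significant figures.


Approach: apply the orifice equation, Q = Cd*A*sqrt(2*g*h), A = pi*(d/2)^2.
A = pi*(2.545e-3/2)^2 = 5.08704e-06 m^2
Q = 0.6078 * 5.08704e-06 * sqrt(2*9.81*26.42) * 1000 = 0.07040 L/s
Therefore the nozzle discharge = 0.07040 L/s.
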